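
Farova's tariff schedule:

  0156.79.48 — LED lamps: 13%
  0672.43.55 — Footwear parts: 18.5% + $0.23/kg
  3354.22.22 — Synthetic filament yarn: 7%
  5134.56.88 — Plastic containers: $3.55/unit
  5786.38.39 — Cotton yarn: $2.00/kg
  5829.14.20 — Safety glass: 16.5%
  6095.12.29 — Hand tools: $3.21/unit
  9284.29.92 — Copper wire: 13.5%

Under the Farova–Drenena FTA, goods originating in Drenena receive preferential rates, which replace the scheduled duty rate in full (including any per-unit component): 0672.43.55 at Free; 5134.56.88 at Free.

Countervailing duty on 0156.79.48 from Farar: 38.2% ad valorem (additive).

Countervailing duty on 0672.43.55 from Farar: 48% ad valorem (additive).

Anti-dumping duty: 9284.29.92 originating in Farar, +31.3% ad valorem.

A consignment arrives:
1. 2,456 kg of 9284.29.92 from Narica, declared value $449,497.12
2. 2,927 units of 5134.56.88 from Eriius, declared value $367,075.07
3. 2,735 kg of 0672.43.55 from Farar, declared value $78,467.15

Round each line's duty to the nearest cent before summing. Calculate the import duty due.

Line 1 (9284.29.92, Narica, 2,456 kg, $449,497.12):
Base rate for 9284.29.92 is 13.5%.
The additional-duty order on 9284.29.92 targets Farar, not Narica; it does not apply.
Duty = $449,497.12 × 13.5% = $60,682.11.
Line 2 (5134.56.88, Eriius, 2,927 units, $367,075.07):
Base rate for 5134.56.88 is $3.55/unit.
5134.56.88 has an FTA preferential rate, but origin Eriius is not Drenena; base rate stands.
Duty = 2,927 × $3.55 = $10,390.85.
Line 3 (0672.43.55, Farar, 2,735 kg, $78,467.15):
Base rate for 0672.43.55 is 18.5% + $0.23/kg.
0672.43.55 has an FTA preferential rate, but origin Farar is not Drenena; base rate stands.
Additional duty on 0672.43.55 from Farar: +48%. Applied ad valorem rate: 18.5% + 48% = 66.5%.
Duty = $78,467.15 × 66.5% + 2,735 × $0.23 = $52,809.70.
Total = $60,682.11 + $10,390.85 + $52,809.70 = $123,882.66.

$123,882.66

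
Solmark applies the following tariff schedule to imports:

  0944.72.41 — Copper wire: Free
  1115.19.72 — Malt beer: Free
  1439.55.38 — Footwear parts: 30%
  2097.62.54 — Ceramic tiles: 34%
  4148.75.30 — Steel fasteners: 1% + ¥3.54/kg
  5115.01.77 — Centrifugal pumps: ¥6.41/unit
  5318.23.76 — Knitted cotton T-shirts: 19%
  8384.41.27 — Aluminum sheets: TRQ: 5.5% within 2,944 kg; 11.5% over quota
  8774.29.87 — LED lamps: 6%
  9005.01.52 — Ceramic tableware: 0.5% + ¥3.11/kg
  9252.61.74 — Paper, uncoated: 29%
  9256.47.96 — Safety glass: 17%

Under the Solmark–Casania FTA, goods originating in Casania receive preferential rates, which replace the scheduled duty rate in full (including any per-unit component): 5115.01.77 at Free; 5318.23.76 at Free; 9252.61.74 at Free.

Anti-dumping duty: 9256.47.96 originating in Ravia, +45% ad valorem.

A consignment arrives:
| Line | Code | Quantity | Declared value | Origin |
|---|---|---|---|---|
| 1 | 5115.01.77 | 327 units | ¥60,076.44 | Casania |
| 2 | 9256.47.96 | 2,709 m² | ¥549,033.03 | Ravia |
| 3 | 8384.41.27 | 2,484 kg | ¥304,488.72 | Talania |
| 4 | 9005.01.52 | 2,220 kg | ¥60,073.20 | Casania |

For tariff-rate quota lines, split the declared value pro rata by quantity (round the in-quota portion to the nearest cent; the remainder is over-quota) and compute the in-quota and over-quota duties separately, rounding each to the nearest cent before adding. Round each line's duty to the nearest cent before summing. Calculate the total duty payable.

Line 1 (5115.01.77, Casania, 327 units, ¥60,076.44):
Base rate for 5115.01.77 is ¥6.41/unit.
Origin Casania qualifies under the Solmark–Casania agreement and 5115.01.77 is covered: preferential rate Free applies instead.
Duty = ¥60,076.44 × 0% = ¥0.00.
Line 2 (9256.47.96, Ravia, 2,709 m², ¥549,033.03):
Base rate for 9256.47.96 is 17%.
Additional duty on 9256.47.96 from Ravia: +45%. Applied ad valorem rate: 17% + 45% = 62%.
Duty = ¥549,033.03 × 62% = ¥340,400.48.
Line 3 (8384.41.27, Talania, 2,484 kg, ¥304,488.72):
Code 8384.41.27 is under a tariff-rate quota (threshold 2,944 kg). Quantity 2,484 kg is within the quota, so the in-quota rate 5.5% applies to the full value.
Duty = ¥304,488.72 × 5.5% = ¥16,746.88.
Line 4 (9005.01.52, Casania, 2,220 kg, ¥60,073.20):
Base rate for 9005.01.52 is 0.5% + ¥3.11/kg.
Origin Casania is the FTA partner but 9005.01.52 is not on the preference list; base rate stands.
Duty = ¥60,073.20 × 0.5% + 2,220 × ¥3.11 = ¥7,204.57.
Total = ¥0.00 + ¥340,400.48 + ¥16,746.88 + ¥7,204.57 = ¥364,351.93.

¥364,351.93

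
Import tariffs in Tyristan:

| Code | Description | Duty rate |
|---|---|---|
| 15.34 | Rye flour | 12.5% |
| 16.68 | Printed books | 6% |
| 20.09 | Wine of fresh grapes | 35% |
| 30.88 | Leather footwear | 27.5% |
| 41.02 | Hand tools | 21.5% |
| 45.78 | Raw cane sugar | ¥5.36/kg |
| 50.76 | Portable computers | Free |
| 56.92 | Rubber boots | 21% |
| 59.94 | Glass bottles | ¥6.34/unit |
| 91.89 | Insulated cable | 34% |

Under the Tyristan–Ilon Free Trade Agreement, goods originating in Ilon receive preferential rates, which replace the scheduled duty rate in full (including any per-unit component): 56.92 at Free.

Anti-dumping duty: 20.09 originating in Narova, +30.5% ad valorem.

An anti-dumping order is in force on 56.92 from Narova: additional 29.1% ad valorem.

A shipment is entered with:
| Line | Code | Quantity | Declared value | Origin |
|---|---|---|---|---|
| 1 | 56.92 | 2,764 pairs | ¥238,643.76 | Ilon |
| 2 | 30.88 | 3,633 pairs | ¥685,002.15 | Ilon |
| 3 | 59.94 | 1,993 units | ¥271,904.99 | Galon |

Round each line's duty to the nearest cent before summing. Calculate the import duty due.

¥201,011.21

Line 1 (56.92, Ilon, 2,764 pairs, ¥238,643.76):
Base rate for 56.92 is 21%.
Origin Ilon qualifies under the Tyristan–Ilon agreement and 56.92 is covered: preferential rate Free applies instead.
The additional-duty order on 56.92 targets Narova, not Ilon; it does not apply.
Duty = ¥238,643.76 × 0% = ¥0.00.
Line 2 (30.88, Ilon, 3,633 pairs, ¥685,002.15):
Base rate for 30.88 is 27.5%.
Origin Ilon is the FTA partner but 30.88 is not on the preference list; base rate stands.
Duty = ¥685,002.15 × 27.5% = ¥188,375.59.
Line 3 (59.94, Galon, 1,993 units, ¥271,904.99):
Base rate for 59.94 is ¥6.34/unit.
Duty = 1,993 × ¥6.34 = ¥12,635.62.
Total = ¥0.00 + ¥188,375.59 + ¥12,635.62 = ¥201,011.21.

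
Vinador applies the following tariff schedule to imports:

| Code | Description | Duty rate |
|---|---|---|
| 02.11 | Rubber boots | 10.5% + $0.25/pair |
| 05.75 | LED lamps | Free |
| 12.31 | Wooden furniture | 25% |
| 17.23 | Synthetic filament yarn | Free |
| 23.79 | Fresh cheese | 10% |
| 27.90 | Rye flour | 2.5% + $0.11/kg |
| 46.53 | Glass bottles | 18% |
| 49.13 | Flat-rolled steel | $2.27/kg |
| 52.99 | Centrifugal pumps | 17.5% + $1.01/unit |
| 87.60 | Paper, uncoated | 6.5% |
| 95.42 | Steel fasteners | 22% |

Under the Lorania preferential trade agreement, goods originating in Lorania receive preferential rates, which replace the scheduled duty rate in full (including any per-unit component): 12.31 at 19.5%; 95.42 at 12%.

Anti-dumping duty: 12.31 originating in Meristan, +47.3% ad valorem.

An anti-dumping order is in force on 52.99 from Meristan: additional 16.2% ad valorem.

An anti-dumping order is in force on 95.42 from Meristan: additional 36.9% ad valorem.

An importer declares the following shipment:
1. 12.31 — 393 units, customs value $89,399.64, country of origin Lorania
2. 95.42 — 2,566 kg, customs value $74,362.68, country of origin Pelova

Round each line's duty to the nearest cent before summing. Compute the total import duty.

$33,792.72

Line 1 (12.31, Lorania, 393 units, $89,399.64):
Base rate for 12.31 is 25%.
Origin Lorania qualifies under the Vinador–Lorania agreement and 12.31 is covered: preferential rate 19.5% applies instead.
The additional-duty order on 12.31 targets Meristan, not Lorania; it does not apply.
Duty = $89,399.64 × 19.5% = $17,432.93.
Line 2 (95.42, Pelova, 2,566 kg, $74,362.68):
Base rate for 95.42 is 22%.
95.42 has an FTA preferential rate, but origin Pelova is not Lorania; base rate stands.
The additional-duty order on 95.42 targets Meristan, not Pelova; it does not apply.
Duty = $74,362.68 × 22% = $16,359.79.
Total = $17,432.93 + $16,359.79 = $33,792.72.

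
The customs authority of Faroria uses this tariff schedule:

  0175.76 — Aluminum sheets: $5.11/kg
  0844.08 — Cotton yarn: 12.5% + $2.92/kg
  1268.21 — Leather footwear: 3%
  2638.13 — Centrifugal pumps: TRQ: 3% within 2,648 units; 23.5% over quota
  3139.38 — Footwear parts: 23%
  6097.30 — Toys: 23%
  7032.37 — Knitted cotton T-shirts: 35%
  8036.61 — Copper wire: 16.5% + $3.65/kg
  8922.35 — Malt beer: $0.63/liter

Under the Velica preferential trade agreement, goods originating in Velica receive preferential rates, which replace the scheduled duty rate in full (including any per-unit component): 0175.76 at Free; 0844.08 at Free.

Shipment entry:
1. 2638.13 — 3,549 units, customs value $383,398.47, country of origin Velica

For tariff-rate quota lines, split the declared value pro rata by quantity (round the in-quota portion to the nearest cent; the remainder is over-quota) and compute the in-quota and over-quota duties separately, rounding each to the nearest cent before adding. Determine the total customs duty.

$31,455.63

Line 1 (2638.13, Velica, 3,549 units, $383,398.47):
Code 2638.13 is under a tariff-rate quota (threshold 2,648 units). In-quota: 2,648 units at 3%; over-quota: 901 units at 23.5%.
Pro-rata value split: in-quota = $383,398.47 × 2,648/3,549 = $286,063.44; over-quota = $383,398.47 − $286,063.44 = $97,335.03.
In-quota duty = $286,063.44 × 3% = $8,581.90. Over-quota duty = $97,335.03 × 23.5% = $22,873.73.
Line duty = $8,581.90 + $22,873.73 = $31,455.63.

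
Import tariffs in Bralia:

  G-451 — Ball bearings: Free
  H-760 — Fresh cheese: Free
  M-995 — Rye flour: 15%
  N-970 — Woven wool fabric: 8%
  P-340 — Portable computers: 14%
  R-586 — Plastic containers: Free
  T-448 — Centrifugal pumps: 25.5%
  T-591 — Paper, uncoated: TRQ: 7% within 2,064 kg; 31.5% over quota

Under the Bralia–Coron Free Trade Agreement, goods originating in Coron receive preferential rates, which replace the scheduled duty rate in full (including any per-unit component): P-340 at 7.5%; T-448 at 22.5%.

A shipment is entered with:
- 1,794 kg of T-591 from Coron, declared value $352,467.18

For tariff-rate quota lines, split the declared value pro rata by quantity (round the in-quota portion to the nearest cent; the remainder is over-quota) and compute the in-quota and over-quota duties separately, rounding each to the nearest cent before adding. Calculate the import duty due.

Line 1 (T-591, Coron, 1,794 kg, $352,467.18):
Code T-591 is under a tariff-rate quota (threshold 2,064 kg). Quantity 1,794 kg is within the quota, so the in-quota rate 7% applies to the full value.
Duty = $352,467.18 × 7% = $24,672.70.

$24,672.70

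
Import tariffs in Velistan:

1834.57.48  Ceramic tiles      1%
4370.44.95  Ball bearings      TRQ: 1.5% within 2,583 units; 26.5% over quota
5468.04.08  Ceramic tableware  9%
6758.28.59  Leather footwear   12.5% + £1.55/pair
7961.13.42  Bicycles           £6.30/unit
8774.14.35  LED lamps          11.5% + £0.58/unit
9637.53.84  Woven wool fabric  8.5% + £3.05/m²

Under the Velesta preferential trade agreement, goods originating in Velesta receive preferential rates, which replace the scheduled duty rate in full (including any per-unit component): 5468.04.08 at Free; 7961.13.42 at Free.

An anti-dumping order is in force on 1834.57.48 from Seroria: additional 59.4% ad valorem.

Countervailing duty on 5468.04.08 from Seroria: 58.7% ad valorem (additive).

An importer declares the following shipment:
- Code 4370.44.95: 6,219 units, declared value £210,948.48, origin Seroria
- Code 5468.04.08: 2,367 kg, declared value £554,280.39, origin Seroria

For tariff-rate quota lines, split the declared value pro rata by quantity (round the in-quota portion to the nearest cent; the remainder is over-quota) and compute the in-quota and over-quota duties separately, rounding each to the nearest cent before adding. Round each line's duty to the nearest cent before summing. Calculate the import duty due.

£409,245.33

Line 1 (4370.44.95, Seroria, 6,219 units, £210,948.48):
Code 4370.44.95 is under a tariff-rate quota (threshold 2,583 units). In-quota: 2,583 units at 1.5%; over-quota: 3,636 units at 26.5%.
Pro-rata value split: in-quota = £210,948.48 × 2,583/6,219 = £87,615.36; over-quota = £210,948.48 − £87,615.36 = £123,333.12.
In-quota duty = £87,615.36 × 1.5% = £1,314.23. Over-quota duty = £123,333.12 × 26.5% = £32,683.28.
Line duty = £1,314.23 + £32,683.28 = £33,997.51.
Line 2 (5468.04.08, Seroria, 2,367 kg, £554,280.39):
Base rate for 5468.04.08 is 9%.
5468.04.08 has an FTA preferential rate, but origin Seroria is not Velesta; base rate stands.
Additional duty on 5468.04.08 from Seroria: +58.7%. Applied ad valorem rate: 9% + 58.7% = 67.7%.
Duty = £554,280.39 × 67.7% = £375,247.82.
Total = £33,997.51 + £375,247.82 = £409,245.33.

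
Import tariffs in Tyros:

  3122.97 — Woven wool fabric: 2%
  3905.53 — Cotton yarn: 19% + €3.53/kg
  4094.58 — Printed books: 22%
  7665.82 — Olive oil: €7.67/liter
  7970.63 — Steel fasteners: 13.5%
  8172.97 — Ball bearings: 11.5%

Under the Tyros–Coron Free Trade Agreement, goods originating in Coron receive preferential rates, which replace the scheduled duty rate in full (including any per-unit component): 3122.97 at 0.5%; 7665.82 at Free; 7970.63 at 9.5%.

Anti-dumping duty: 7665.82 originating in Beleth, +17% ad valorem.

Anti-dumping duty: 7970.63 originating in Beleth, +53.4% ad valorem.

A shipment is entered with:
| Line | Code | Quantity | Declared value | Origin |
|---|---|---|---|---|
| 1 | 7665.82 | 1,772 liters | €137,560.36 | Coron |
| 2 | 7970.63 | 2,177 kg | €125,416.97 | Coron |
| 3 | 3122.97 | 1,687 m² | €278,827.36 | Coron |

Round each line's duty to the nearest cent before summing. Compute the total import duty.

Line 1 (7665.82, Coron, 1,772 liters, €137,560.36):
Base rate for 7665.82 is €7.67/liter.
Origin Coron qualifies under the Tyros–Coron agreement and 7665.82 is covered: preferential rate Free applies instead.
The additional-duty order on 7665.82 targets Beleth, not Coron; it does not apply.
Duty = €137,560.36 × 0% = €0.00.
Line 2 (7970.63, Coron, 2,177 kg, €125,416.97):
Base rate for 7970.63 is 13.5%.
Origin Coron qualifies under the Tyros–Coron agreement and 7970.63 is covered: preferential rate 9.5% applies instead.
The additional-duty order on 7970.63 targets Beleth, not Coron; it does not apply.
Duty = €125,416.97 × 9.5% = €11,914.61.
Line 3 (3122.97, Coron, 1,687 m², €278,827.36):
Base rate for 3122.97 is 2%.
Origin Coron qualifies under the Tyros–Coron agreement and 3122.97 is covered: preferential rate 0.5% applies instead.
Duty = €278,827.36 × 0.5% = €1,394.14.
Total = €0.00 + €11,914.61 + €1,394.14 = €13,308.75.

€13,308.75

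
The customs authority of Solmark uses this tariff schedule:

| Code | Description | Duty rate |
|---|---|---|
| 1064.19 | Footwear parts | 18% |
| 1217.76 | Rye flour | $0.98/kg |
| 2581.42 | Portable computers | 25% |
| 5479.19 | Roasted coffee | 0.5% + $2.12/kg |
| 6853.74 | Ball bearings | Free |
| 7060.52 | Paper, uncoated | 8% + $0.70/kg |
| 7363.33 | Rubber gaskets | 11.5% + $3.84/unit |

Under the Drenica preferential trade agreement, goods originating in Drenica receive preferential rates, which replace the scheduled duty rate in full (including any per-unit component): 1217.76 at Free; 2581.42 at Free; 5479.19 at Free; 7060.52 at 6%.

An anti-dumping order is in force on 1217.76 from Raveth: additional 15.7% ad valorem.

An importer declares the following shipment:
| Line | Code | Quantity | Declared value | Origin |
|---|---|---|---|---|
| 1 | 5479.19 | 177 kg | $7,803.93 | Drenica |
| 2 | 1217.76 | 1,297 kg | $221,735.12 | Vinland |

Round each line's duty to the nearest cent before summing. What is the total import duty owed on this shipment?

$1,271.06

Line 1 (5479.19, Drenica, 177 kg, $7,803.93):
Base rate for 5479.19 is 0.5% + $2.12/kg.
Origin Drenica qualifies under the Solmark–Drenica agreement and 5479.19 is covered: preferential rate Free applies instead.
Duty = $7,803.93 × 0% = $0.00.
Line 2 (1217.76, Vinland, 1,297 kg, $221,735.12):
Base rate for 1217.76 is $0.98/kg.
1217.76 has an FTA preferential rate, but origin Vinland is not Drenica; base rate stands.
The additional-duty order on 1217.76 targets Raveth, not Vinland; it does not apply.
Duty = 1,297 × $0.98 = $1,271.06.
Total = $0.00 + $1,271.06 = $1,271.06.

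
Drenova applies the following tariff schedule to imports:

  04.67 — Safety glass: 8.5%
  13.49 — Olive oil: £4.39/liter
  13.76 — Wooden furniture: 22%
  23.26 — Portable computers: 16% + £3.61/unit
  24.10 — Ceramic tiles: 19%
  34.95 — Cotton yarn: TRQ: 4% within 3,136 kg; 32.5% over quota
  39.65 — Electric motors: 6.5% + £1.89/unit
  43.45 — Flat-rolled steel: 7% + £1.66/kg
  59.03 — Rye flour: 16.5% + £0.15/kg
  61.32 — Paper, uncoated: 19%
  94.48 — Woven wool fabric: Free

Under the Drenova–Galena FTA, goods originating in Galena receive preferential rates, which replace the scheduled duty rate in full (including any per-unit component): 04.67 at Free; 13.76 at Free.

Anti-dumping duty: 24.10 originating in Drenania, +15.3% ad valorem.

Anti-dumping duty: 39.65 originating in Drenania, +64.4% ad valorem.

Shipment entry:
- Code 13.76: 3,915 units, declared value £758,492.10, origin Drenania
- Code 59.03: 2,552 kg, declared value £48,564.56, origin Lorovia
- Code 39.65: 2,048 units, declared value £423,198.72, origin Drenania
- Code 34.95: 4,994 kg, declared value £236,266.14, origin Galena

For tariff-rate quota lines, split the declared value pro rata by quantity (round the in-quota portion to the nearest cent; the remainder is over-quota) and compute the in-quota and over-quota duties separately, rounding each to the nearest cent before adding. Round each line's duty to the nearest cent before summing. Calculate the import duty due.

Line 1 (13.76, Drenania, 3,915 units, £758,492.10):
Base rate for 13.76 is 22%.
13.76 has an FTA preferential rate, but origin Drenania is not Galena; base rate stands.
Duty = £758,492.10 × 22% = £166,868.26.
Line 2 (59.03, Lorovia, 2,552 kg, £48,564.56):
Base rate for 59.03 is 16.5% + £0.15/kg.
Duty = £48,564.56 × 16.5% + 2,552 × £0.15 = £8,395.95.
Line 3 (39.65, Drenania, 2,048 units, £423,198.72):
Base rate for 39.65 is 6.5% + £1.89/unit.
Additional duty on 39.65 from Drenania: +64.4%. Applied ad valorem rate: 6.5% + 64.4% = 70.9%.
Duty = £423,198.72 × 70.9% + 2,048 × £1.89 = £303,918.61.
Line 4 (34.95, Galena, 4,994 kg, £236,266.14):
Code 34.95 is under a tariff-rate quota (threshold 3,136 kg). In-quota: 3,136 kg at 4%; over-quota: 1,858 kg at 32.5%.
Pro-rata value split: in-quota = £236,266.14 × 3,136/4,994 = £148,364.16; over-quota = £236,266.14 − £148,364.16 = £87,901.98.
In-quota duty = £148,364.16 × 4% = £5,934.57. Over-quota duty = £87,901.98 × 32.5% = £28,568.14.
Line duty = £5,934.57 + £28,568.14 = £34,502.71.
Total = £166,868.26 + £8,395.95 + £303,918.61 + £34,502.71 = £513,685.53.

£513,685.53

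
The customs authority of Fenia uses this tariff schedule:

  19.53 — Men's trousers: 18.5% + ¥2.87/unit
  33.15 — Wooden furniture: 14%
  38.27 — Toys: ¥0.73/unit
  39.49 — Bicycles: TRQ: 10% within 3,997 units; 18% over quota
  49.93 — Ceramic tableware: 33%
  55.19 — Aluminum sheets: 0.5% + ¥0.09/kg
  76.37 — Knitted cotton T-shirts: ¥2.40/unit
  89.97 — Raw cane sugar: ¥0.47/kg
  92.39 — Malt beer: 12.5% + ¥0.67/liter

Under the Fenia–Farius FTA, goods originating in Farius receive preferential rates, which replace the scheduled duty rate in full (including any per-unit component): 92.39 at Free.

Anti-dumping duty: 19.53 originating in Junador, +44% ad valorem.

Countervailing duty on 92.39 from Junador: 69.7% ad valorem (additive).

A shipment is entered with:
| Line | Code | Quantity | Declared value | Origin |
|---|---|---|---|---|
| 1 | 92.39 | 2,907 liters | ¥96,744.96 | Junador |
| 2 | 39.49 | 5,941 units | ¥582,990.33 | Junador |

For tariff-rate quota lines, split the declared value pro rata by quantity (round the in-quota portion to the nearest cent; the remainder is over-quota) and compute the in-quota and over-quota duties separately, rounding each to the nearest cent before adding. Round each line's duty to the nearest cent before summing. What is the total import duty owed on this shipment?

Line 1 (92.39, Junador, 2,907 liters, ¥96,744.96):
Base rate for 92.39 is 12.5% + ¥0.67/liter.
92.39 has an FTA preferential rate, but origin Junador is not Farius; base rate stands.
Additional duty on 92.39 from Junador: +69.7%. Applied ad valorem rate: 12.5% + 69.7% = 82.2%.
Duty = ¥96,744.96 × 82.2% + 2,907 × ¥0.67 = ¥81,472.05.
Line 2 (39.49, Junador, 5,941 units, ¥582,990.33):
Code 39.49 is under a tariff-rate quota (threshold 3,997 units). In-quota: 3,997 units at 10%; over-quota: 1,944 units at 18%.
Pro-rata value split: in-quota = ¥582,990.33 × 3,997/5,941 = ¥392,225.61; over-quota = ¥582,990.33 − ¥392,225.61 = ¥190,764.72.
In-quota duty = ¥392,225.61 × 10% = ¥39,222.56. Over-quota duty = ¥190,764.72 × 18% = ¥34,337.65.
Line duty = ¥39,222.56 + ¥34,337.65 = ¥73,560.21.
Total = ¥81,472.05 + ¥73,560.21 = ¥155,032.26.

¥155,032.26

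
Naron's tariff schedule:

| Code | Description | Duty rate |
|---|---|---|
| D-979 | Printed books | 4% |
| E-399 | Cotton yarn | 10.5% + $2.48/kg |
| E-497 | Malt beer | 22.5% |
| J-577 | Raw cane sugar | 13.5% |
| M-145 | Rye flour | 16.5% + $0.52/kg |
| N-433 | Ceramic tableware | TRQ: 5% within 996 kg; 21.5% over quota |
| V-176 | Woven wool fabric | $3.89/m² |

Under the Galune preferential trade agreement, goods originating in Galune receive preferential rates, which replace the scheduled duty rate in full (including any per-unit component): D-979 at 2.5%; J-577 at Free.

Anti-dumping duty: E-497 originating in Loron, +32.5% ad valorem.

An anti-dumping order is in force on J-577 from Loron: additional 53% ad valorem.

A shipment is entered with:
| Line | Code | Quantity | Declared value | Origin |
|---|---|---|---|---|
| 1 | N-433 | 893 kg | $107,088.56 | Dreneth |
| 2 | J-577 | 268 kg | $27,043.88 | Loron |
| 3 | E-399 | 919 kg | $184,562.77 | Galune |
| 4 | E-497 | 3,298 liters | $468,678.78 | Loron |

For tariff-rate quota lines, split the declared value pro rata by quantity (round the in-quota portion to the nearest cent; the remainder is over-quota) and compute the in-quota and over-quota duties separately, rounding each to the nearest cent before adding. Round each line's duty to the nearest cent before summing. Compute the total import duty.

$302,770.15

Line 1 (N-433, Dreneth, 893 kg, $107,088.56):
Code N-433 is under a tariff-rate quota (threshold 996 kg). Quantity 893 kg is within the quota, so the in-quota rate 5% applies to the full value.
Duty = $107,088.56 × 5% = $5,354.43.
Line 2 (J-577, Loron, 268 kg, $27,043.88):
Base rate for J-577 is 13.5%.
J-577 has an FTA preferential rate, but origin Loron is not Galune; base rate stands.
Additional duty on J-577 from Loron: +53%. Applied ad valorem rate: 13.5% + 53% = 66.5%.
Duty = $27,043.88 × 66.5% = $17,984.18.
Line 3 (E-399, Galune, 919 kg, $184,562.77):
Base rate for E-399 is 10.5% + $2.48/kg.
Origin Galune is the FTA partner but E-399 is not on the preference list; base rate stands.
Duty = $184,562.77 × 10.5% + 919 × $2.48 = $21,658.21.
Line 4 (E-497, Loron, 3,298 liters, $468,678.78):
Base rate for E-497 is 22.5%.
Additional duty on E-497 from Loron: +32.5%. Applied ad valorem rate: 22.5% + 32.5% = 55%.
Duty = $468,678.78 × 55% = $257,773.33.
Total = $5,354.43 + $17,984.18 + $21,658.21 + $257,773.33 = $302,770.15.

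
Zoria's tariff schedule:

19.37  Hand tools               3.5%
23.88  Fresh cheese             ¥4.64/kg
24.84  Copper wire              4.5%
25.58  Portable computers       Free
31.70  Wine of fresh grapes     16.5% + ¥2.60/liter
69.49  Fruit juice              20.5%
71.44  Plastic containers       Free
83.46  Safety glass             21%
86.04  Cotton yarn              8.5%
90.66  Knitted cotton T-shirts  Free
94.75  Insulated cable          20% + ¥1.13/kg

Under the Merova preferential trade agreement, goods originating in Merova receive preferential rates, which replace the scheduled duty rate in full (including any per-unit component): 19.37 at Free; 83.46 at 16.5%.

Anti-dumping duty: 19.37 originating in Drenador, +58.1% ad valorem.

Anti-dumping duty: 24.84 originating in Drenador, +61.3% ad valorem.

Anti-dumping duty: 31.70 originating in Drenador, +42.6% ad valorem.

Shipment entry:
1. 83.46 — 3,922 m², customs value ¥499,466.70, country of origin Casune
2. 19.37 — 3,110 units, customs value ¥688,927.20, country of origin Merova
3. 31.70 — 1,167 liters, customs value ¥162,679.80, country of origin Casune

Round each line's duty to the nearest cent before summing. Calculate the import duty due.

¥134,764.38

Line 1 (83.46, Casune, 3,922 m², ¥499,466.70):
Base rate for 83.46 is 21%.
83.46 has an FTA preferential rate, but origin Casune is not Merova; base rate stands.
Duty = ¥499,466.70 × 21% = ¥104,888.01.
Line 2 (19.37, Merova, 3,110 units, ¥688,927.20):
Base rate for 19.37 is 3.5%.
Origin Merova qualifies under the Zoria–Merova agreement and 19.37 is covered: preferential rate Free applies instead.
The additional-duty order on 19.37 targets Drenador, not Merova; it does not apply.
Duty = ¥688,927.20 × 0% = ¥0.00.
Line 3 (31.70, Casune, 1,167 liters, ¥162,679.80):
Base rate for 31.70 is 16.5% + ¥2.60/liter.
The additional-duty order on 31.70 targets Drenador, not Casune; it does not apply.
Duty = ¥162,679.80 × 16.5% + 1,167 × ¥2.60 = ¥29,876.37.
Total = ¥104,888.01 + ¥0.00 + ¥29,876.37 = ¥134,764.38.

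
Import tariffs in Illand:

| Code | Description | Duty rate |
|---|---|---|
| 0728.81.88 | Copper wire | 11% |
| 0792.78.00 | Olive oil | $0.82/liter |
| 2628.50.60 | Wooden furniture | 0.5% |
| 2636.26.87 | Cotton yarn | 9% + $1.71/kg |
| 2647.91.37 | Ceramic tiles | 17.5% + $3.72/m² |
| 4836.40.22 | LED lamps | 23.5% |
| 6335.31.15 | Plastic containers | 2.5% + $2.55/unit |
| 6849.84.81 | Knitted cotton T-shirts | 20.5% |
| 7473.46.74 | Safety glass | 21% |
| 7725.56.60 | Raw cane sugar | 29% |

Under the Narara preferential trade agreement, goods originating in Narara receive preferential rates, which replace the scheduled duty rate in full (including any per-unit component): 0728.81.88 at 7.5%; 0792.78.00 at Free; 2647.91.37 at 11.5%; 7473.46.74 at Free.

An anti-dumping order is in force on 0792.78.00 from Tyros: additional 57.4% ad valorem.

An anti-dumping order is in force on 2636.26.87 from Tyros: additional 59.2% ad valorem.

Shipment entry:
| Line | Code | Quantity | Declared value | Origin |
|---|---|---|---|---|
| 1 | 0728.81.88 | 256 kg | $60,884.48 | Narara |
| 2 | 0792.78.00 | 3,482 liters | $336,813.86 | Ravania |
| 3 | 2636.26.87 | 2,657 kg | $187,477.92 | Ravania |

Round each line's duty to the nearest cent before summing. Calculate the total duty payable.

Line 1 (0728.81.88, Narara, 256 kg, $60,884.48):
Base rate for 0728.81.88 is 11%.
Origin Narara qualifies under the Illand–Narara agreement and 0728.81.88 is covered: preferential rate 7.5% applies instead.
Duty = $60,884.48 × 7.5% = $4,566.34.
Line 2 (0792.78.00, Ravania, 3,482 liters, $336,813.86):
Base rate for 0792.78.00 is $0.82/liter.
0792.78.00 has an FTA preferential rate, but origin Ravania is not Narara; base rate stands.
The additional-duty order on 0792.78.00 targets Tyros, not Ravania; it does not apply.
Duty = 3,482 × $0.82 = $2,855.24.
Line 3 (2636.26.87, Ravania, 2,657 kg, $187,477.92):
Base rate for 2636.26.87 is 9% + $1.71/kg.
The additional-duty order on 2636.26.87 targets Tyros, not Ravania; it does not apply.
Duty = $187,477.92 × 9% + 2,657 × $1.71 = $21,416.48.
Total = $4,566.34 + $2,855.24 + $21,416.48 = $28,838.06.

$28,838.06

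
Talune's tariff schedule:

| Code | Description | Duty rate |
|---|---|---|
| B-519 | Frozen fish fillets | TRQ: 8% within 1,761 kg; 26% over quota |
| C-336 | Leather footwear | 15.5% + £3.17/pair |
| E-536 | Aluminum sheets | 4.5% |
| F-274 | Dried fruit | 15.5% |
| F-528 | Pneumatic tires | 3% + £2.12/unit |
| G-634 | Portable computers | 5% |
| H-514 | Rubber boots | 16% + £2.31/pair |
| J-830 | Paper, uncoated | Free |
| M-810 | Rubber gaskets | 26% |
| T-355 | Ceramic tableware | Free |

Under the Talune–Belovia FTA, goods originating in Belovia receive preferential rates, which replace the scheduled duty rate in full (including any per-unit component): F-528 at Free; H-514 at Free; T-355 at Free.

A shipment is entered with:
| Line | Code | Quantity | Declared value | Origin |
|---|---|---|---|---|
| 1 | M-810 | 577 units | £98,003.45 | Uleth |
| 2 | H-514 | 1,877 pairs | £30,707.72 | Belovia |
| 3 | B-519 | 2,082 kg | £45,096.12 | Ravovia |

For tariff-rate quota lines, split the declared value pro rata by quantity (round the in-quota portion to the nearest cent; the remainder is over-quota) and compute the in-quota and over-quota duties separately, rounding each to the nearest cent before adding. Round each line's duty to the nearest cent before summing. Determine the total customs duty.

Line 1 (M-810, Uleth, 577 units, £98,003.45):
Base rate for M-810 is 26%.
Duty = £98,003.45 × 26% = £25,480.90.
Line 2 (H-514, Belovia, 1,877 pairs, £30,707.72):
Base rate for H-514 is 16% + £2.31/pair.
Origin Belovia qualifies under the Talune–Belovia agreement and H-514 is covered: preferential rate Free applies instead.
Duty = £30,707.72 × 0% = £0.00.
Line 3 (B-519, Ravovia, 2,082 kg, £45,096.12):
Code B-519 is under a tariff-rate quota (threshold 1,761 kg). In-quota: 1,761 kg at 8%; over-quota: 321 kg at 26%.
Pro-rata value split: in-quota = £45,096.12 × 1,761/2,082 = £38,143.26; over-quota = £45,096.12 − £38,143.26 = £6,952.86.
In-quota duty = £38,143.26 × 8% = £3,051.46. Over-quota duty = £6,952.86 × 26% = £1,807.74.
Line duty = £3,051.46 + £1,807.74 = £4,859.20.
Total = £25,480.90 + £0.00 + £4,859.20 = £30,340.10.

£30,340.10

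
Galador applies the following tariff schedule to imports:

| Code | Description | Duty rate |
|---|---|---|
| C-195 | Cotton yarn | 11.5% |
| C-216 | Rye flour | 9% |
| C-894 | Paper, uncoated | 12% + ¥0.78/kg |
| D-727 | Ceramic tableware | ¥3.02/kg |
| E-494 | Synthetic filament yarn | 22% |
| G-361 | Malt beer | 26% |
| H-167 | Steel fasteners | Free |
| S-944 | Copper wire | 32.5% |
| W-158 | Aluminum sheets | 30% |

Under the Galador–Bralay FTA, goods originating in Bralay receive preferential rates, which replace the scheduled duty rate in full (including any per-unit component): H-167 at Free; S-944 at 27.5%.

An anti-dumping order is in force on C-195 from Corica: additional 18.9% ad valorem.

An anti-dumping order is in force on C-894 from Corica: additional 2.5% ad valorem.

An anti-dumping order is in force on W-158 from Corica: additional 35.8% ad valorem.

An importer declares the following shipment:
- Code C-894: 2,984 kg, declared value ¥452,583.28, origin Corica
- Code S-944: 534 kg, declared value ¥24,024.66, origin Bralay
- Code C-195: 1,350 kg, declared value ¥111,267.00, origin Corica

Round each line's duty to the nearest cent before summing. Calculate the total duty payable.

¥108,384.05

Line 1 (C-894, Corica, 2,984 kg, ¥452,583.28):
Base rate for C-894 is 12% + ¥0.78/kg.
Additional duty on C-894 from Corica: +2.5%. Applied ad valorem rate: 12% + 2.5% = 14.5%.
Duty = ¥452,583.28 × 14.5% + 2,984 × ¥0.78 = ¥67,952.10.
Line 2 (S-944, Bralay, 534 kg, ¥24,024.66):
Base rate for S-944 is 32.5%.
Origin Bralay qualifies under the Galador–Bralay agreement and S-944 is covered: preferential rate 27.5% applies instead.
Duty = ¥24,024.66 × 27.5% = ¥6,606.78.
Line 3 (C-195, Corica, 1,350 kg, ¥111,267.00):
Base rate for C-195 is 11.5%.
Additional duty on C-195 from Corica: +18.9%. Applied ad valorem rate: 11.5% + 18.9% = 30.4%.
Duty = ¥111,267.00 × 30.4% = ¥33,825.17.
Total = ¥67,952.10 + ¥6,606.78 + ¥33,825.17 = ¥108,384.05.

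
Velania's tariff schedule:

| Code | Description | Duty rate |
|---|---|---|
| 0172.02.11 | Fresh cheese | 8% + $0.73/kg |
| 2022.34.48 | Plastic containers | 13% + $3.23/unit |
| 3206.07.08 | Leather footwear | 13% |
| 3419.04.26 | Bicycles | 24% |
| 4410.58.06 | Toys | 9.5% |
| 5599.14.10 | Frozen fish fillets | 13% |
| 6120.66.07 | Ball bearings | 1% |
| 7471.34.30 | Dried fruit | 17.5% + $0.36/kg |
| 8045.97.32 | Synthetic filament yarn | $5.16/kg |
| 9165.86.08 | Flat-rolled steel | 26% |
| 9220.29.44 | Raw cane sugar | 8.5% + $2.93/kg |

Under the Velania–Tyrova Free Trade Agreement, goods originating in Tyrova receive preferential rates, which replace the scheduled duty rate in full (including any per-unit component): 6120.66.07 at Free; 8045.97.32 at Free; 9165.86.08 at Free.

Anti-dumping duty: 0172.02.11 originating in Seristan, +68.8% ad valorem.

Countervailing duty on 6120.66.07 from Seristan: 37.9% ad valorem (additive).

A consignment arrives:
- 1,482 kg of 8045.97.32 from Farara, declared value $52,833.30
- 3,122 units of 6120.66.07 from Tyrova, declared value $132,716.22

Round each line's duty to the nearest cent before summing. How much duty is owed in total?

Line 1 (8045.97.32, Farara, 1,482 kg, $52,833.30):
Base rate for 8045.97.32 is $5.16/kg.
8045.97.32 has an FTA preferential rate, but origin Farara is not Tyrova; base rate stands.
Duty = 1,482 × $5.16 = $7,647.12.
Line 2 (6120.66.07, Tyrova, 3,122 units, $132,716.22):
Base rate for 6120.66.07 is 1%.
Origin Tyrova qualifies under the Velania–Tyrova agreement and 6120.66.07 is covered: preferential rate Free applies instead.
The additional-duty order on 6120.66.07 targets Seristan, not Tyrova; it does not apply.
Duty = $132,716.22 × 0% = $0.00.
Total = $7,647.12 + $0.00 = $7,647.12.

$7,647.12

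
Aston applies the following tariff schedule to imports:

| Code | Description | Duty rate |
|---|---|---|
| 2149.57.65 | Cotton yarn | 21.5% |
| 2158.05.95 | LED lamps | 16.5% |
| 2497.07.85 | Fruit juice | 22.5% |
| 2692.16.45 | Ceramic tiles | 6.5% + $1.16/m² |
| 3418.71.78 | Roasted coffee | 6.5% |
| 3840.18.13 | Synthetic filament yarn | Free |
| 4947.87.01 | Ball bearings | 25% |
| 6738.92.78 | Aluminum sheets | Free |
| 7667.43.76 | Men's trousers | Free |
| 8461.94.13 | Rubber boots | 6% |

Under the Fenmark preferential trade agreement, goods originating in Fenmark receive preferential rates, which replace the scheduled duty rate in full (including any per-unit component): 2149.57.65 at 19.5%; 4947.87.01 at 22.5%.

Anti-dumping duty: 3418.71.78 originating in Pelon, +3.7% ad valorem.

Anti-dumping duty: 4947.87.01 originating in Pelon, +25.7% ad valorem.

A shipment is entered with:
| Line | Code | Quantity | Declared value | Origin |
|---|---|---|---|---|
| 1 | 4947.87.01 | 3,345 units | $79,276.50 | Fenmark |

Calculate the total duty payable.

Line 1 (4947.87.01, Fenmark, 3,345 units, $79,276.50):
Base rate for 4947.87.01 is 25%.
Origin Fenmark qualifies under the Aston–Fenmark agreement and 4947.87.01 is covered: preferential rate 22.5% applies instead.
The additional-duty order on 4947.87.01 targets Pelon, not Fenmark; it does not apply.
Duty = $79,276.50 × 22.5% = $17,837.21.

$17,837.21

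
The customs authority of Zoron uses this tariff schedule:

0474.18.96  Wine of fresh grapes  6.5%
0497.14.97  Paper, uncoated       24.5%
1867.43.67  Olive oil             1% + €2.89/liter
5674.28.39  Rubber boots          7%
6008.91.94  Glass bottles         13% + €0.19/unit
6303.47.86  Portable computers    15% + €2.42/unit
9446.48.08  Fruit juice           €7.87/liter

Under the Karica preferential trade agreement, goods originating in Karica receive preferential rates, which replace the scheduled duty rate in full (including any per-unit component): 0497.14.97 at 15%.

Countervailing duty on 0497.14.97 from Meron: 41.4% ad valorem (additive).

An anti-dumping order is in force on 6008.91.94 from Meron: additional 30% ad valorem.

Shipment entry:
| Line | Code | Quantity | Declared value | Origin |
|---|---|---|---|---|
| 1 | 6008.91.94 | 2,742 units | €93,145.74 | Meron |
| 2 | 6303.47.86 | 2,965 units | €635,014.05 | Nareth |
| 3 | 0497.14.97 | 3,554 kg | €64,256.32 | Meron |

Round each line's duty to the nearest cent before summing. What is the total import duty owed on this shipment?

Line 1 (6008.91.94, Meron, 2,742 units, €93,145.74):
Base rate for 6008.91.94 is 13% + €0.19/unit.
Additional duty on 6008.91.94 from Meron: +30%. Applied ad valorem rate: 13% + 30% = 43%.
Duty = €93,145.74 × 43% + 2,742 × €0.19 = €40,573.65.
Line 2 (6303.47.86, Nareth, 2,965 units, €635,014.05):
Base rate for 6303.47.86 is 15% + €2.42/unit.
Duty = €635,014.05 × 15% + 2,965 × €2.42 = €102,427.41.
Line 3 (0497.14.97, Meron, 3,554 kg, €64,256.32):
Base rate for 0497.14.97 is 24.5%.
0497.14.97 has an FTA preferential rate, but origin Meron is not Karica; base rate stands.
Additional duty on 0497.14.97 from Meron: +41.4%. Applied ad valorem rate: 24.5% + 41.4% = 65.9%.
Duty = €64,256.32 × 65.9% = €42,344.91.
Total = €40,573.65 + €102,427.41 + €42,344.91 = €185,345.97.

€185,345.97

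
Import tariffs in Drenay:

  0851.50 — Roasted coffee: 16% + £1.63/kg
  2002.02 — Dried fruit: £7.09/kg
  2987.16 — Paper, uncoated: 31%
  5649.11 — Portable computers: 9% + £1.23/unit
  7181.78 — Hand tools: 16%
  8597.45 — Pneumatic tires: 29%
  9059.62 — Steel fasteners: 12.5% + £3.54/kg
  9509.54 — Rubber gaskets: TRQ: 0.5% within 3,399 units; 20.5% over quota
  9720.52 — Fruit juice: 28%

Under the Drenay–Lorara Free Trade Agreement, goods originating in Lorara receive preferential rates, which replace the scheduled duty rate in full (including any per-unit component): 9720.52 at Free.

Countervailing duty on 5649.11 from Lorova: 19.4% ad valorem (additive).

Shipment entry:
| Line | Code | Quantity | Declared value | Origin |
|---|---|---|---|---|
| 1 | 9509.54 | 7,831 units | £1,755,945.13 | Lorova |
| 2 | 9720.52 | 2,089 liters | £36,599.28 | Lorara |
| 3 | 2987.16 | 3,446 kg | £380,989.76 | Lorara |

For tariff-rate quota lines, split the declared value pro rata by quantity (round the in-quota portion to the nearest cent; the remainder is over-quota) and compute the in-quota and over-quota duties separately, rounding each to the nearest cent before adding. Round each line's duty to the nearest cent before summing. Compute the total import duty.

Line 1 (9509.54, Lorova, 7,831 units, £1,755,945.13):
Code 9509.54 is under a tariff-rate quota (threshold 3,399 units). In-quota: 3,399 units at 0.5%; over-quota: 4,432 units at 20.5%.
Pro-rata value split: in-quota = £1,755,945.13 × 3,399/7,831 = £762,157.77; over-quota = £1,755,945.13 − £762,157.77 = £993,787.36.
In-quota duty = £762,157.77 × 0.5% = £3,810.79. Over-quota duty = £993,787.36 × 20.5% = £203,726.41.
Line duty = £3,810.79 + £203,726.41 = £207,537.20.
Line 2 (9720.52, Lorara, 2,089 liters, £36,599.28):
Base rate for 9720.52 is 28%.
Origin Lorara qualifies under the Drenay–Lorara agreement and 9720.52 is covered: preferential rate Free applies instead.
Duty = £36,599.28 × 0% = £0.00.
Line 3 (2987.16, Lorara, 3,446 kg, £380,989.76):
Base rate for 2987.16 is 31%.
Origin Lorara is the FTA partner but 2987.16 is not on the preference list; base rate stands.
Duty = £380,989.76 × 31% = £118,106.83.
Total = £207,537.20 + £0.00 + £118,106.83 = £325,644.03.

£325,644.03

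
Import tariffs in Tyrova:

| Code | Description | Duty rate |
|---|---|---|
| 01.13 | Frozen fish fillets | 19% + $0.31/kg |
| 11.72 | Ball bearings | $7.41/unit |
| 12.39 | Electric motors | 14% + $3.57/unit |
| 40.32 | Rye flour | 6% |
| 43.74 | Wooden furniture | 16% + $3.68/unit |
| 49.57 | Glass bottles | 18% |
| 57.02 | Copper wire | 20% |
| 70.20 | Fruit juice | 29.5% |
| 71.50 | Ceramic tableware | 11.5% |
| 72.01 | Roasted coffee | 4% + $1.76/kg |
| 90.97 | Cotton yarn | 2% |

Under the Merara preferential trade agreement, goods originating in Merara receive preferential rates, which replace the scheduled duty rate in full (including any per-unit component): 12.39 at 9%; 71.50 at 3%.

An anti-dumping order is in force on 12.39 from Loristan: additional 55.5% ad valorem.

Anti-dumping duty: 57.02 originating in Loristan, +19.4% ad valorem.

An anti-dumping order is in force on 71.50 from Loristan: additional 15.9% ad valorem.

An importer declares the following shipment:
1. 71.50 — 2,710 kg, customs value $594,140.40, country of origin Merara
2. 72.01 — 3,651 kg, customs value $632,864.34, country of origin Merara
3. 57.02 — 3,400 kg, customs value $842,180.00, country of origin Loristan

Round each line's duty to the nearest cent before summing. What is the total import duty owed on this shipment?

Line 1 (71.50, Merara, 2,710 kg, $594,140.40):
Base rate for 71.50 is 11.5%.
Origin Merara qualifies under the Tyrova–Merara agreement and 71.50 is covered: preferential rate 3% applies instead.
The additional-duty order on 71.50 targets Loristan, not Merara; it does not apply.
Duty = $594,140.40 × 3% = $17,824.21.
Line 2 (72.01, Merara, 3,651 kg, $632,864.34):
Base rate for 72.01 is 4% + $1.76/kg.
Origin Merara is the FTA partner but 72.01 is not on the preference list; base rate stands.
Duty = $632,864.34 × 4% + 3,651 × $1.76 = $31,740.33.
Line 3 (57.02, Loristan, 3,400 kg, $842,180.00):
Base rate for 57.02 is 20%.
Additional duty on 57.02 from Loristan: +19.4%. Applied ad valorem rate: 20% + 19.4% = 39.4%.
Duty = $842,180.00 × 39.4% = $331,818.92.
Total = $17,824.21 + $31,740.33 + $331,818.92 = $381,383.46.

$381,383.46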